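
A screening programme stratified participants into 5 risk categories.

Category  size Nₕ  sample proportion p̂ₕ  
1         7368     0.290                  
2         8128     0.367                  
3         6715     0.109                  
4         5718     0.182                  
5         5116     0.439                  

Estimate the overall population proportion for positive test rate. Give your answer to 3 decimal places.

0.277

N = 7368 + 8128 + 6715 + 5718 + 5116 = 33045.
Overall proportion = Σ (Nₕ/N)·p̂ₕ.
Σ Nₕp̂ₕ = 2136.72 + 2982.976 + 731.935 + 1040.676 + 2245.924 = 9138.231.
9138.231 / 33045 = 0.27654... → 0.277.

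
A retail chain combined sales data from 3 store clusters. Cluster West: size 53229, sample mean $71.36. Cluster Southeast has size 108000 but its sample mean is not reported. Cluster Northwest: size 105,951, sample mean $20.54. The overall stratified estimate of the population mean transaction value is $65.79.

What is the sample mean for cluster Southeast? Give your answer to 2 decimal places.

Σ Nₕx̄ₕ = N·μ, so 108000·x̄_Southeast = 267180·65.79 − (53229·71.36 + 105951·20.54).
= 17577772.2 − 5974654.98 = 11603117.22.
x̄_Southeast = 11603117.22 / 108000 = 107.4363... → 107.44.

107.44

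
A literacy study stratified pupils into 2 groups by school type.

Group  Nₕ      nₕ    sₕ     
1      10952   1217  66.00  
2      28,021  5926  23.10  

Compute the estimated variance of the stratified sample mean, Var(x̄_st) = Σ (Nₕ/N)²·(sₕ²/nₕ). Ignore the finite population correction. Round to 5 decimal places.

N = 38973; Wₕ = Nₕ/N.
group 1: (10952/38973)²·66.00²/1217 = 0.28265488
group 2: (28021/38973)²·23.10²/5926 = 0.04654809
Sum = 0.32920297 → 0.32920.

0.32920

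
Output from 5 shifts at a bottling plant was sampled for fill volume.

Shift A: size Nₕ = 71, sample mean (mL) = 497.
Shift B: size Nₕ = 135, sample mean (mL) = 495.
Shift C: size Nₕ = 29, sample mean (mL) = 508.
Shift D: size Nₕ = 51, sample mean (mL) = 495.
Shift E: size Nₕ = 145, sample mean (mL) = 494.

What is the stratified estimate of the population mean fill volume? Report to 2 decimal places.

x̄_st = (Σ Nₕx̄ₕ) / (Σ Nₕ) = (71·497 + 135·495 + 29·508 + 51·495 + 145·494) / 431
= 213719 / 431 = 495.8677... → 495.87.

495.87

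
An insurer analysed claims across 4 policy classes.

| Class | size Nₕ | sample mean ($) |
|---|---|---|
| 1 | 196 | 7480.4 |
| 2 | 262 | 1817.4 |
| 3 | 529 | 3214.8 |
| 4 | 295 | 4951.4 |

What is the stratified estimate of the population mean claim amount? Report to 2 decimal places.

3980.97

N = 1282; weights Wₕ = Nₕ/N = (0.1529, 0.2044, 0.4126, 0.2301).
x̄_st = Σ Wₕ·x̄ₕ = 0.1529·7480.4 + 0.2044·1817.4 + 0.4126·3214.8 + 0.2301·4951.4 ≈ 3980.9746...
→ 3980.97.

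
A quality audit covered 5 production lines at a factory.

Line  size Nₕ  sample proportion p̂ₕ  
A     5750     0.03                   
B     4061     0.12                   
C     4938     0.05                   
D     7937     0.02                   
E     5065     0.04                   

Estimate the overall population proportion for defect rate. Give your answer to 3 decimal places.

Wₕ = Nₕ/N with N = 27751: 0.2072, 0.1463, 0.1779, 0.2860, 0.1825.
p̂_st = 0.2072·0.03 + 0.1463·0.12 + 0.1779·0.05 + 0.2860·0.02 + 0.1825·0.04 ≈ 0.04569... → 0.046.

0.046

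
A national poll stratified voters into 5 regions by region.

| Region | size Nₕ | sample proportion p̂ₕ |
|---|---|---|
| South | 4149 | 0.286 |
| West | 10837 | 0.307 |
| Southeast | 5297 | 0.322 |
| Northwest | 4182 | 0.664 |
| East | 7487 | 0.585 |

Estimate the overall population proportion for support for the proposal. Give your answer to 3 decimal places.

0.419

Wₕ = Nₕ/N with N = 31952: 0.1299, 0.3392, 0.1658, 0.1309, 0.2343.
p̂_st = 0.1299·0.286 + 0.3392·0.307 + 0.1658·0.322 + 0.1309·0.664 + 0.2343·0.585 ≈ 0.41863... → 0.419.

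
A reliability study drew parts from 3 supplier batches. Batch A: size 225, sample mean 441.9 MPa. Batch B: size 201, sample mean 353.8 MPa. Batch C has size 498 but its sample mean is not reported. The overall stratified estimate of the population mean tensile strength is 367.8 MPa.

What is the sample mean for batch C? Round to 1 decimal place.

N = 225 + 201 + 498 = 924.
Overall total = μ·N = 367.8·924 = 339847.2.
Subtract the known strata: 225·441.9 + 201·353.8 = 170541.3.
Remaining total for batch C: 339847.2 − 170541.3 = 169305.9.
Divide by its size: 169305.9 / 498 = 339.972... → 340.0.

340.0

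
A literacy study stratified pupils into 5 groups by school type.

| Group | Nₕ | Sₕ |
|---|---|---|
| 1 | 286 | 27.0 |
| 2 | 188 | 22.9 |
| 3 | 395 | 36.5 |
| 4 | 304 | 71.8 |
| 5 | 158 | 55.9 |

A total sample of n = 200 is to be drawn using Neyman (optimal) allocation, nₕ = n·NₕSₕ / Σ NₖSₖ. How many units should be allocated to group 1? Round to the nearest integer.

27

1: NₕSₕ = 286·27.0 = 7722
2: NₕSₕ = 188·22.9 = 4305.2
3: NₕSₕ = 395·36.5 = 14417.5
4: NₕSₕ = 304·71.8 = 21827.2
5: NₕSₕ = 158·55.9 = 8832.2
Σ NₕSₕ = 57104.1.
n_1 = 200·7722/57104.1 = 27.045... → 27.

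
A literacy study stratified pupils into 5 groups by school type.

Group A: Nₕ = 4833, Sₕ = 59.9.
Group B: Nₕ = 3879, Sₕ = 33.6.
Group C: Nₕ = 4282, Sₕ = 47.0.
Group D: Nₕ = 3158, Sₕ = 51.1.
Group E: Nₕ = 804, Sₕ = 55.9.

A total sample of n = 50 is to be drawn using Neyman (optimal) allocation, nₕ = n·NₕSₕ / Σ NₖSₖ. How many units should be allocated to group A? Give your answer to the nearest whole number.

17

Σ NₕSₕ = 4833·59.9 + 3879·33.6 + 4282·47.0 + 3158·51.1 + 804·55.9 = 827402.5.
Share for A: 289496.7/827402.5 = 0.34989.
n_A = 50 × 0.34989 = 17.494... → 17.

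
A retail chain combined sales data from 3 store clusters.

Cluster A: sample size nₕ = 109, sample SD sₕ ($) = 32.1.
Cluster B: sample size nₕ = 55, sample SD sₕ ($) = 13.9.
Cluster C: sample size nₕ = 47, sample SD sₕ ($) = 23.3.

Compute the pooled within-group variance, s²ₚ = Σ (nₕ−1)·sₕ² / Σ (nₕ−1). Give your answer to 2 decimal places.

Degrees of freedom: 108 + 54 + 46 = 208.
Σ(nₕ−1)sₕ² = 108·1030.41 + 54·193.21 + 46·542.89 = 146690.56.
s²ₚ = 146690.56 / 208 = 705.2431... → 705.24.

705.24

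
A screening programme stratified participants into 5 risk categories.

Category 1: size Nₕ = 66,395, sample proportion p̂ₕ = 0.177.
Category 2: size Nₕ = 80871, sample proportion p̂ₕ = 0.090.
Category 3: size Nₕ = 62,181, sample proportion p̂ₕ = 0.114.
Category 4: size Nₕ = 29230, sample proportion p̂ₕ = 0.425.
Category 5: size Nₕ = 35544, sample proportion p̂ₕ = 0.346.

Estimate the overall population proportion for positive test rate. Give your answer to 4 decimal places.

N = 66395 + 80871 + 62181 + 29230 + 35544 = 274221.
Overall proportion = Σ (Nₕ/N)·p̂ₕ.
Σ Nₕp̂ₕ = 11751.915 + 7278.39 + 7088.634 + 12422.75 + 12298.224 = 50839.913.
50839.913 / 274221 = 0.185398... → 0.1854.

0.1854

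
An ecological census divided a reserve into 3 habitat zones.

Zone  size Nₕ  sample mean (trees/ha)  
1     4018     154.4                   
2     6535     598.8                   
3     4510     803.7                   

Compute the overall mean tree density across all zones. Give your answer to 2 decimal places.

N = 4018 + 6535 + 4510 = 15063.
The stratified mean weights each stratum mean by its population share Nₕ/N.
Σ Nₕx̄ₕ = 4018·154.4 + 6535·598.8 + 4510·803.7 = 620379.2 + 3913158 + 3624687 = 8158224.2.
Divide by N: 8158224.2 / 15063 = 541.6069... → 541.61.

541.61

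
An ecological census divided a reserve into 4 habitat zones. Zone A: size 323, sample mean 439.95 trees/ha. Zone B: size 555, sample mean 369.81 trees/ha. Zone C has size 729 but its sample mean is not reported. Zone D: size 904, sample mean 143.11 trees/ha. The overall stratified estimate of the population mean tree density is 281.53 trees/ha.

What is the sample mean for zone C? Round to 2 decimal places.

315.78

N = 323 + 555 + 729 + 904 = 2511.
Overall total = μ·N = 281.53·2511 = 706921.83.
Subtract the known strata: 323·439.95 + 555·369.81 + 904·143.11 = 476719.84.
Remaining total for zone C: 706921.83 − 476719.84 = 230201.99.
Divide by its size: 230201.99 / 729 = 315.7778... → 315.78.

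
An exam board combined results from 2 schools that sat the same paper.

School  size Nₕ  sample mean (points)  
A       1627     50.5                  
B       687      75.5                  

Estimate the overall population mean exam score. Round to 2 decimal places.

57.92

N = 2314; weights Wₕ = Nₕ/N = (0.7031, 0.2969).
x̄_st = Σ Wₕ·x̄ₕ = 0.7031·50.5 + 0.2969·75.5 ≈ 57.9222...
→ 57.92.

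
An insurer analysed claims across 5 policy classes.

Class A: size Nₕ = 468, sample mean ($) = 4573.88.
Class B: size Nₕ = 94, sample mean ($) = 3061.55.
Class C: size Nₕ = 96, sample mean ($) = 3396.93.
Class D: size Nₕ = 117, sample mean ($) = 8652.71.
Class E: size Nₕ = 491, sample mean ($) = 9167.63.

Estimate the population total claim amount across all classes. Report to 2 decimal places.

8268140.22

A: 468·4573.88 = 2140575.84
B: 94·3061.55 = 287785.7
C: 96·3396.93 = 326105.28
D: 117·8652.71 = 1012367.07
E: 491·9167.63 = 4501306.33
τ̂ = Σ Nₕx̄ₕ = 8268140.22.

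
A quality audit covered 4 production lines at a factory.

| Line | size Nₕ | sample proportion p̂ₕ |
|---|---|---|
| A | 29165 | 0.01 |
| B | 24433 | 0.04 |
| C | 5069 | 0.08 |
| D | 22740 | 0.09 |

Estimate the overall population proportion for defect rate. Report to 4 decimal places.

N = 29165 + 24433 + 5069 + 22740 = 81407.
Overall proportion = Σ (Nₕ/N)·p̂ₕ.
Σ Nₕp̂ₕ = 291.65 + 977.32 + 405.52 + 2046.6 = 3721.09.
3721.09 / 81407 = 0.045710... → 0.0457.

0.0457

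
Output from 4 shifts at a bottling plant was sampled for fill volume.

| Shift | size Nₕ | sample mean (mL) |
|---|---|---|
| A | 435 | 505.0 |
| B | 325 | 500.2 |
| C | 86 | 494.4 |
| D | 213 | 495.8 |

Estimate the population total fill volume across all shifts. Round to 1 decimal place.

530363.8

A: 435·505.0 = 219675
B: 325·500.2 = 162565
C: 86·494.4 = 42518.4
D: 213·495.8 = 105605.4
τ̂ = Σ Nₕx̄ₕ = 530363.8.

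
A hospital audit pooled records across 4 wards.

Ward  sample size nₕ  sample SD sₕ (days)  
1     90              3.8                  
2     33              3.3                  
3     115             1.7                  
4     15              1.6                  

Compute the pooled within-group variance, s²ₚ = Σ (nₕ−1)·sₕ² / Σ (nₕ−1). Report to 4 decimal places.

Degrees of freedom: 89 + 32 + 114 + 14 = 249.
Σ(nₕ−1)sₕ² = 89·14.44 + 32·10.89 + 114·2.89 + 14·2.56 = 1998.94.
s²ₚ = 1998.94 / 249 = 8.027871... → 8.0279.

8.0279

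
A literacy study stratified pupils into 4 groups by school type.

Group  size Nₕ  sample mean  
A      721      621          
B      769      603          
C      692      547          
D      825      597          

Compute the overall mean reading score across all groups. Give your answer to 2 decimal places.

592.78

N = 3007; weights Wₕ = Nₕ/N = (0.2398, 0.2557, 0.2301, 0.2744).
x̄_st = Σ Wₕ·x̄ₕ = 0.2398·621 + 0.2557·603 + 0.2301·547 + 0.2744·597 ≈ 592.7825...
→ 592.78.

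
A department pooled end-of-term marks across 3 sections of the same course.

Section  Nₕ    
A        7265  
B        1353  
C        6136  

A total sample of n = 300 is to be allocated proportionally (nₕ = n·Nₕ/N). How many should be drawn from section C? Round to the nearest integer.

125

Share of section C = 6136/14754 = 0.41589.
Allocate 300 × 0.41589 = 124.766... → 125.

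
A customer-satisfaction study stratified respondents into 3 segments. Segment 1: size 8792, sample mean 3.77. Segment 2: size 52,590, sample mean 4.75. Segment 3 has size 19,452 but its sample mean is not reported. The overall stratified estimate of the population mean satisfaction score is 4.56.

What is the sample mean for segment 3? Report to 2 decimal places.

Σ Nₕx̄ₕ = N·μ, so 19452·x̄_3 = 80834·4.56 − (8792·3.77 + 52590·4.75).
= 368603.04 − 282948.34 = 85654.7.
x̄_3 = 85654.7 / 19452 = 4.4034... → 4.40.

4.40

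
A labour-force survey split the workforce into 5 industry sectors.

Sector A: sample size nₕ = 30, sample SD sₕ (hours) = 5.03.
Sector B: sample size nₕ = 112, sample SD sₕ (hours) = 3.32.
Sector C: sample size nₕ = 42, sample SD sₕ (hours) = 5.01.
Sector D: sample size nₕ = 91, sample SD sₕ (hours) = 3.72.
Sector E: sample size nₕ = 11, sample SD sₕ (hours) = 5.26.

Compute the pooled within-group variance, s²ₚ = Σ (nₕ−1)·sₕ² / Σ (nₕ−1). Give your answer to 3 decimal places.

16.044

A: (30−1)·5.03² = 29·25.3009 = 733.7261
B: (112−1)·3.32² = 111·11.0224 = 1223.4864
C: (42−1)·5.01² = 41·25.1001 = 1029.1041
D: (91−1)·3.72² = 90·13.8384 = 1245.456
E: (11−1)·5.26² = 10·27.6676 = 276.676
Numerator = 4508.4486; denominator = Σ(nₕ−1) = 281.
s²ₚ = 4508.4486/281 = 16.04430... → 16.044.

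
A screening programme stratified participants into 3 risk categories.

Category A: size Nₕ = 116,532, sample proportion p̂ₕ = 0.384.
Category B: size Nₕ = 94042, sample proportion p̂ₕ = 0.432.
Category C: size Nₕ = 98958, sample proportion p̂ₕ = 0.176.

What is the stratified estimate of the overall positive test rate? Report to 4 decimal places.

Wₕ = Nₕ/N with N = 309532: 0.3765, 0.3038, 0.3197.
p̂_st = 0.3765·0.384 + 0.3038·0.432 + 0.3197·0.176 ≈ 0.332085... → 0.3321.

0.3321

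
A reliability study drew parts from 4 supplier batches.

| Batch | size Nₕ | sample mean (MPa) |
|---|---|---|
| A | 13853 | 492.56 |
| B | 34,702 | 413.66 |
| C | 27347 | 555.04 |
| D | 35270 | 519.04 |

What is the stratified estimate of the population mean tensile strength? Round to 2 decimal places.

N = 111172; weights Wₕ = Nₕ/N = (0.1246, 0.3121, 0.2460, 0.3173).
x̄_st = Σ Wₕ·x̄ₕ = 0.1246·492.56 + 0.3121·413.66 + 0.2460·555.04 + 0.3173·519.04 ≈ 491.7019...
→ 491.70.

491.70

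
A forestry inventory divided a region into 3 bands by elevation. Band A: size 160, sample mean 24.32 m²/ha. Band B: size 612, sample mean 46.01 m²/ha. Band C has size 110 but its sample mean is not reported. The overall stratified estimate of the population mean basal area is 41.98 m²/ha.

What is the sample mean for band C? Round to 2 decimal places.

45.25

Σ Nₕx̄ₕ = N·μ, so 110·x̄_C = 882·41.98 − (160·24.32 + 612·46.01).
= 37026.36 − 32049.32 = 4977.04.
x̄_C = 4977.04 / 110 = 45.2458... → 45.25.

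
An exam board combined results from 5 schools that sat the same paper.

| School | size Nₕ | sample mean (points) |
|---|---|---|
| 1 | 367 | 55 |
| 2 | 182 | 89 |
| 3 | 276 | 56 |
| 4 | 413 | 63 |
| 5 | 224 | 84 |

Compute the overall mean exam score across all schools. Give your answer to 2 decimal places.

66.12

N = 367 + 182 + 276 + 413 + 224 = 1462.
Overall mean = Σ (Nₕ/N)·x̄ₕ — weight by population share, not a simple average.
Σ Nₕx̄ₕ = 367·55 + 182·89 + 276·56 + 413·63 + 224·84 = 20185 + 16198 + 15456 + 26019 + 18816 = 96674.
Divide by N: 96674 / 1462 = 66.1245... → 66.12.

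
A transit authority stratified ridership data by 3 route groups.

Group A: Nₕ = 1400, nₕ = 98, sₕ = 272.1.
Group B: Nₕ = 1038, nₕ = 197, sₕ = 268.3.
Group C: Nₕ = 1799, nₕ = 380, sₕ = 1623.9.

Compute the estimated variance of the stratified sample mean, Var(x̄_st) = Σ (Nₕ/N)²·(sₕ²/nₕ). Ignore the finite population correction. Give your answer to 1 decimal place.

1355.5

N = 4237. Term for each stratum: Wₕ²sₕ²/nₕ.
Var(x̄_st) = 82.4841 + 21.9307 + 1251.0664 = 1355.4812 → 1355.5.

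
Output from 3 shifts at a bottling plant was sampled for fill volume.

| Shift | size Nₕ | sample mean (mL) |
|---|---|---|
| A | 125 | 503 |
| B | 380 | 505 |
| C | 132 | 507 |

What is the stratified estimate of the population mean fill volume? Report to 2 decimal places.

N = 125 + 380 + 132 = 637.
Weight each subgroup mean by Nₕ/N and sum.
Σ Nₕx̄ₕ = 125·503 + 380·505 + 132·507 = 62875 + 191900 + 66924 = 321699.
Divide by N: 321699 / 637 = 505.0220... → 505.02.

505.02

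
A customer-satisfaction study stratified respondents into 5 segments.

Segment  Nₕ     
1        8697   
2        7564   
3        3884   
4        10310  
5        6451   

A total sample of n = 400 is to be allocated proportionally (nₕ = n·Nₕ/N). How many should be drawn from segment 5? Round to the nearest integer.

70

N = 8697 + 7564 + 3884 + 10310 + 6451 = 36906.
n_5 = 400·6451/36906 = 69.918... → 70.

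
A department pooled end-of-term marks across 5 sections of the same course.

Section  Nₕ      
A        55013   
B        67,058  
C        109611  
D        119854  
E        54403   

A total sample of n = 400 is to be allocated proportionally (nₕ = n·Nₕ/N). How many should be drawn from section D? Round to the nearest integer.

118

Share of section D = 119854/405939 = 0.29525.
Allocate 400 × 0.29525 = 118.101... → 118.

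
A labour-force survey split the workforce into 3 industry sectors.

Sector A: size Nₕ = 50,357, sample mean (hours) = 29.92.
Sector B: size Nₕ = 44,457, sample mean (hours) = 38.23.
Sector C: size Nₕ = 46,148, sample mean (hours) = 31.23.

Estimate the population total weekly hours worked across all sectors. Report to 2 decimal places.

Population total = Σ Nₕ·x̄ₕ (each stratum's size times its mean).
50357·29.92 + 44457·38.23 + 46148·31.23 = 1506681.44 + 1699591.11 + 1441202.04 = 4647474.59.

4647474.59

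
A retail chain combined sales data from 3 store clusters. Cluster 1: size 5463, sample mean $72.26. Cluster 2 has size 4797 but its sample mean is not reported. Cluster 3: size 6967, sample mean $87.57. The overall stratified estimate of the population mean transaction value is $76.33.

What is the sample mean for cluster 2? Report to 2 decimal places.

64.64

N = 5463 + 4797 + 6967 = 17227.
Overall total = μ·N = 76.33·17227 = 1314936.91.
Subtract the known strata: 5463·72.26 + 6967·87.57 = 1004856.57.
Remaining total for cluster 2: 1314936.91 − 1004856.57 = 310080.34.
Divide by its size: 310080.34 / 4797 = 64.6405... → 64.64.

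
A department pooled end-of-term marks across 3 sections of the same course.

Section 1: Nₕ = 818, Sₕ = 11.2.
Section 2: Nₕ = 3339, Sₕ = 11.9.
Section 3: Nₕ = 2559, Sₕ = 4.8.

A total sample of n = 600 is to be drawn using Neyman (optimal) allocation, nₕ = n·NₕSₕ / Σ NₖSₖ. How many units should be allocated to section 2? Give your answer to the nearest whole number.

390

Σ NₕSₕ = 818·11.2 + 3339·11.9 + 2559·4.8 = 61178.9.
Share for 2: 39734.1/61178.9 = 0.64947.
n_2 = 600 × 0.64947 = 389.684... → 390.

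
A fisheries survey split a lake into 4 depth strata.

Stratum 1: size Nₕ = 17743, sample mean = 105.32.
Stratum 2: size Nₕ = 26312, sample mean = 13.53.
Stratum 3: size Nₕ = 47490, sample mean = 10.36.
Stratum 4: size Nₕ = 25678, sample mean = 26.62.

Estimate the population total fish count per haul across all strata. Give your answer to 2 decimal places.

3400238.88

Estimate total by summing Nₕ·x̄ₕ over strata.
17743·105.32 + 26312·13.53 + 47490·10.36 + 25678·26.62 = 1868692.76 + 356001.36 + 491996.4 + 683548.36 = 3400238.88.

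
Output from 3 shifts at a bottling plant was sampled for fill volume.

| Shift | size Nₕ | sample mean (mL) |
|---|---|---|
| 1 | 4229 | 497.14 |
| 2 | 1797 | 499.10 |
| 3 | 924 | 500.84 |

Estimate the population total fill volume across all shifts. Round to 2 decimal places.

1: 4229·497.14 = 2102405.06
2: 1797·499.10 = 896882.7
3: 924·500.84 = 462776.16
τ̂ = Σ Nₕx̄ₕ = 3462063.92.

3462063.92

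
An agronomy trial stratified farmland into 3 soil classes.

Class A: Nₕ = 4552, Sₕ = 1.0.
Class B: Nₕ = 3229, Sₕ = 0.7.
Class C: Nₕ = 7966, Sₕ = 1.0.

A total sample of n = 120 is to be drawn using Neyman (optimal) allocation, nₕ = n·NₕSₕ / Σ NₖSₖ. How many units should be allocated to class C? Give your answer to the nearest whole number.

Σ NₕSₕ = 4552·1.0 + 3229·0.7 + 7966·1.0 = 14778.3.
Share for C: 7966/14778.3 = 0.53903.
n_C = 120 × 0.53903 = 64.684... → 65.

65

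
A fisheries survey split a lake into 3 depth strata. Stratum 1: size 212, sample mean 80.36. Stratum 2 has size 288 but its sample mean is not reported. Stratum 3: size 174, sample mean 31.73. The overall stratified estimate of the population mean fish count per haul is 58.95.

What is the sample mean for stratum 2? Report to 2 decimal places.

N = 212 + 288 + 174 = 674.
Overall total = μ·N = 58.95·674 = 39732.3.
Subtract the known strata: 212·80.36 + 174·31.73 = 22557.34.
Remaining total for stratum 2: 39732.3 − 22557.34 = 17174.96.
Divide by its size: 17174.96 / 288 = 59.6353... → 59.64.

59.64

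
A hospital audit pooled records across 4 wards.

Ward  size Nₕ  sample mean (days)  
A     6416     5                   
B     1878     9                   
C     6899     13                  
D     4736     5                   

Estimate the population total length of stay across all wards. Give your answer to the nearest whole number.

162349

Estimate total by summing Nₕ·x̄ₕ over strata.
6416·5 + 1878·9 + 6899·13 + 4736·5 = 32080 + 16902 + 89687 + 23680 = 162349.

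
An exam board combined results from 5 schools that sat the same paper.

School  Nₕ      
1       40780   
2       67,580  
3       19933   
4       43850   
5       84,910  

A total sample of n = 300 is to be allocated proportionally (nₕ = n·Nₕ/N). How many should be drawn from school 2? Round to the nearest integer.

Share of school 2 = 67580/257053 = 0.26290.
Allocate 300 × 0.26290 = 78.871... → 79.

79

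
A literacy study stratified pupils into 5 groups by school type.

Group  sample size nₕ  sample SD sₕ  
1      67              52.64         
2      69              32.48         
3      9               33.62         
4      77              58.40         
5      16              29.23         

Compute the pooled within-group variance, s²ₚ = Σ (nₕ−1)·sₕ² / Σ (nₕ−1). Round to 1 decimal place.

2299.1

Degrees of freedom: 66 + 68 + 8 + 76 + 15 = 233.
Σ(nₕ−1)sₕ² = 66·2770.9696 + 68·1054.9504 + 8·1130.3044 + 76·3410.56 + 15·854.3929 = 535681.5095.
s²ₚ = 535681.5095 / 233 = 2299.062... → 2299.1.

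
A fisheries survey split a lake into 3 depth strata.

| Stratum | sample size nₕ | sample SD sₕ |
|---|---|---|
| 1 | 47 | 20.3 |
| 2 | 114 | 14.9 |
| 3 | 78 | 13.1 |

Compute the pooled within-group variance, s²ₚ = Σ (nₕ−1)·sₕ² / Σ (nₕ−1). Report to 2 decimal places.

242.62

Degrees of freedom: 46 + 113 + 77 = 236.
Σ(nₕ−1)sₕ² = 46·412.09 + 113·222.01 + 77·171.61 = 57257.24.
s²ₚ = 57257.24 / 236 = 242.6154... → 242.62.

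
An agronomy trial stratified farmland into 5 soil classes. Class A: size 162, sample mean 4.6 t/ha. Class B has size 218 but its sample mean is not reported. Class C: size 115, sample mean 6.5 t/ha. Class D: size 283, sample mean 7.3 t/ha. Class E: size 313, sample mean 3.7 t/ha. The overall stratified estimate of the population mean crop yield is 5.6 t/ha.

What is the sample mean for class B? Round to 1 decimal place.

6.4

Σ Nₕx̄ₕ = N·μ, so 218·x̄_B = 1091·5.6 − (162·4.6 + 115·6.5 + 283·7.3 + 313·3.7).
= 6109.6 − 4716.7 = 1392.9.
x̄_B = 1392.9 / 218 = 6.389... → 6.4.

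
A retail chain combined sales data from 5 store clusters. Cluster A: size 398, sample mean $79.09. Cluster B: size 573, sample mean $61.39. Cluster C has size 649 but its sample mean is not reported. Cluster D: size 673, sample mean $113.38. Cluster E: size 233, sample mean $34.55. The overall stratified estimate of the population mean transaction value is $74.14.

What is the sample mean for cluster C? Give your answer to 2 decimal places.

55.88

N = 398 + 573 + 649 + 673 + 233 = 2526.
Overall total = μ·N = 74.14·2526 = 187277.64.
Subtract the known strata: 398·79.09 + 573·61.39 + 673·113.38 + 233·34.55 = 151009.18.
Remaining total for cluster C: 187277.64 − 151009.18 = 36268.46.
Divide by its size: 36268.46 / 649 = 55.8836... → 55.88.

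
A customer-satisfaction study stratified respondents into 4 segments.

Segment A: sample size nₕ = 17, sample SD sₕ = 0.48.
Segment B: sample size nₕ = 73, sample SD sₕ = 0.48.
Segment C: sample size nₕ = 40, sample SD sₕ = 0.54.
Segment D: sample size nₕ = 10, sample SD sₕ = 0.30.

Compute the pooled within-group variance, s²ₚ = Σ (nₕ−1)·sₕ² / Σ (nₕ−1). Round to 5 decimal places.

Degrees of freedom: 16 + 72 + 39 + 9 = 136.
Σ(nₕ−1)sₕ² = 16·0.2304 + 72·0.2304 + 39·0.2916 + 9·0.09 = 32.4576.
s²ₚ = 32.4576 / 136 = 0.2386588... → 0.23866.

0.23866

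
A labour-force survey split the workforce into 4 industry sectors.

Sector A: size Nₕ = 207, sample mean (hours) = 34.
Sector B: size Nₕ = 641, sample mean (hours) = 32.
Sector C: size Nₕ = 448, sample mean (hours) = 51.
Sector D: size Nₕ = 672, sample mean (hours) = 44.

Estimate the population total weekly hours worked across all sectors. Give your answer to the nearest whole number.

Population total = Σ Nₕ·x̄ₕ (each stratum's size times its mean).
207·34 + 641·32 + 448·51 + 672·44 = 7038 + 20512 + 22848 + 29568 = 79966.

79966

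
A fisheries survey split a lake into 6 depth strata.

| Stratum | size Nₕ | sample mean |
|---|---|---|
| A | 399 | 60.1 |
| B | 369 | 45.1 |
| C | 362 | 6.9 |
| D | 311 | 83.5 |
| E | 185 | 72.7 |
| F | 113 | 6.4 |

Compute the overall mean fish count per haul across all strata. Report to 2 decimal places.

47.88

x̄_st = (Σ Nₕx̄ₕ) / (Σ Nₕ) = (399·60.1 + 369·45.1 + 362·6.9 + 311·83.5 + 185·72.7 + 113·6.4) / 1739
= 83260.8 / 1739 = 47.8786... → 47.88.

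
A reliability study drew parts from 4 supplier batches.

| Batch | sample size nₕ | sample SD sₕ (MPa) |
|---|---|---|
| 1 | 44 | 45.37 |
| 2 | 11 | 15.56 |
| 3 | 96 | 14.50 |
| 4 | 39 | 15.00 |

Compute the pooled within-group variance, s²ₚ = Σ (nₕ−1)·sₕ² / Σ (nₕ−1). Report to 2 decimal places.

1: (44−1)·45.37² = 43·2058.4369 = 88512.7867
2: (11−1)·15.56² = 10·242.1136 = 2421.136
3: (96−1)·14.50² = 95·210.25 = 19973.75
4: (39−1)·15.00² = 38·225 = 8550
Numerator = 119457.6727; denominator = Σ(nₕ−1) = 186.
s²ₚ = 119457.6727/186 = 642.2456... → 642.25.

642.25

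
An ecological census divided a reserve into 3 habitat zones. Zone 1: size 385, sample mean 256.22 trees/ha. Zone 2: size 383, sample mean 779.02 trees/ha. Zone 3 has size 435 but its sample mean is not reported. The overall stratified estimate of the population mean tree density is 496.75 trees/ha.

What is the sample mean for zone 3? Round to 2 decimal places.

Σ Nₕx̄ₕ = N·μ, so 435·x̄_3 = 1203·496.75 − (385·256.22 + 383·779.02).
= 597590.25 − 397009.36 = 200580.89.
x̄_3 = 200580.89 / 435 = 461.1055... → 461.11.

461.11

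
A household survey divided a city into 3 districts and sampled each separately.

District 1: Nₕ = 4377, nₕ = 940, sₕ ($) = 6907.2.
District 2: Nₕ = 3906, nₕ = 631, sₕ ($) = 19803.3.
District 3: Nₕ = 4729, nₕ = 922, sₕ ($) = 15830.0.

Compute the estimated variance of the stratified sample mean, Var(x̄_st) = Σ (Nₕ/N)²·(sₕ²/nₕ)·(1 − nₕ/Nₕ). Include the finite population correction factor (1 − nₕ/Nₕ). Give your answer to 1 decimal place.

N = 13012; Wₕ = Nₕ/N.
district 1: (4377/13012)²·6907.2²/940·(1 − 940/4377) = 4509.6639
district 2: (3906/13012)²·19803.3²/631·(1 − 631/3906) = 46957.0936
district 3: (4729/13012)²·15830.0²/922·(1 − 922/4729) = 28899.8102
Sum = 80366.5677 → 80366.6.

80366.6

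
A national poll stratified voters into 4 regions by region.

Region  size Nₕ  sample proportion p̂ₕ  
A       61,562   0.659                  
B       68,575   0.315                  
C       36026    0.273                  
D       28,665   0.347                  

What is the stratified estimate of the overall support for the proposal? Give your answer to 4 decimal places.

N = 61562 + 68575 + 36026 + 28665 = 194828.
Overall proportion = Σ (Nₕ/N)·p̂ₕ.
Σ Nₕp̂ₕ = 40569.358 + 21601.125 + 9835.098 + 9946.755 = 81952.336.
81952.336 / 194828 = 0.420639... → 0.4206.

0.4206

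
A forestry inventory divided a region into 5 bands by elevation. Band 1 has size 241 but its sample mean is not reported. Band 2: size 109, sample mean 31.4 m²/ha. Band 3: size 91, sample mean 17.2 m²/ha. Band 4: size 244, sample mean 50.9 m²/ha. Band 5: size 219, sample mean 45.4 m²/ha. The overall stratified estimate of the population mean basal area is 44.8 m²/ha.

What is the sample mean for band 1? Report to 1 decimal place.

N = 241 + 109 + 91 + 244 + 219 = 904.
Overall total = μ·N = 44.8·904 = 40499.2.
Subtract the known strata: 109·31.4 + 91·17.2 + 244·50.9 + 219·45.4 = 27350.
Remaining total for band 1: 40499.2 − 27350 = 13149.2.
Divide by its size: 13149.2 / 241 = 54.561... → 54.6.

54.6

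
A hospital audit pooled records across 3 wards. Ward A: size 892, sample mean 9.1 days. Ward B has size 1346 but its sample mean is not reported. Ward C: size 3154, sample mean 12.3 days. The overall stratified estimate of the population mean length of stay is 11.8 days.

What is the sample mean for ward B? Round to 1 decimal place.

N = 892 + 1346 + 3154 = 5392.
Overall total = μ·N = 11.8·5392 = 63625.6.
Subtract the known strata: 892·9.1 + 3154·12.3 = 46911.4.
Remaining total for ward B: 63625.6 − 46911.4 = 16714.2.
Divide by its size: 16714.2 / 1346 = 12.418... → 12.4.

12.4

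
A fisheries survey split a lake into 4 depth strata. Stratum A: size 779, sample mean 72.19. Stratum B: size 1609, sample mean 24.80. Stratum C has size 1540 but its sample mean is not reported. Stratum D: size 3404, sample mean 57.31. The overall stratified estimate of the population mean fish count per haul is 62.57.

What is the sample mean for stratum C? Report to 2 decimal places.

Σ Nₕx̄ₕ = N·μ, so 1540·x̄_C = 7332·62.57 − (779·72.19 + 1609·24.80 + 3404·57.31).
= 458763.24 − 291222.45 = 167540.79.
x̄_C = 167540.79 / 1540 = 108.7927... → 108.79.

108.79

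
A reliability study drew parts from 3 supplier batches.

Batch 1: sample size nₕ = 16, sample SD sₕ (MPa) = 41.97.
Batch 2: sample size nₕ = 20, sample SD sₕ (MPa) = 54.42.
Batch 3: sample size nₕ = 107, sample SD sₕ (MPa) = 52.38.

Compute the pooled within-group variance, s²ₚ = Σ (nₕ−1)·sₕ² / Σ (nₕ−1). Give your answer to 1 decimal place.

1: (16−1)·41.97² = 15·1761.4809 = 26422.2135
2: (20−1)·54.42² = 19·2961.5364 = 56269.1916
3: (107−1)·52.38² = 106·2743.6644 = 290828.4264
Numerator = 373519.8315; denominator = Σ(nₕ−1) = 140.
s²ₚ = 373519.8315/140 = 2667.999... → 2668.0.

2668.0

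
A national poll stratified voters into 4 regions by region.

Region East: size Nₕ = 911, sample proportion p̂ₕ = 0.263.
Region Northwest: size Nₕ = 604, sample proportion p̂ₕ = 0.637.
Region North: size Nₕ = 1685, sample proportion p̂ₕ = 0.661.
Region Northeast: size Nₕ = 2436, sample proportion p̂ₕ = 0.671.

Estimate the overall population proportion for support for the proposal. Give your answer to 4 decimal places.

0.5984

N = 911 + 604 + 1685 + 2436 = 5636.
Overall proportion = Σ (Nₕ/N)·p̂ₕ.
Σ Nₕp̂ₕ = 239.593 + 384.748 + 1113.785 + 1634.556 = 3372.682.
3372.682 / 5636 = 0.598418... → 0.5984.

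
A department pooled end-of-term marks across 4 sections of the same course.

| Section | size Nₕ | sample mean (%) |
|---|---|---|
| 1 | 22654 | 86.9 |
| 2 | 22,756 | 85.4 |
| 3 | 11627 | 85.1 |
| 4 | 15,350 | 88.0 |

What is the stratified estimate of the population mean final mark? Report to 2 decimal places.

86.37

x̄_st = (Σ Nₕx̄ₕ) / (Σ Nₕ) = (22654·86.9 + 22756·85.4 + 11627·85.1 + 15350·88.0) / 72387
= 6252252.7 / 72387 = 86.3726... → 86.37.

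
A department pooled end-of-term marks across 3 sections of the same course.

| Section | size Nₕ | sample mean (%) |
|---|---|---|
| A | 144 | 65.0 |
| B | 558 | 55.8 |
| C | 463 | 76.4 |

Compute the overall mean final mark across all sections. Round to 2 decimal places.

65.12

N = 1165; weights Wₕ = Nₕ/N = (0.1236, 0.4790, 0.3974).
x̄_st = Σ Wₕ·x̄ₕ = 0.1236·65.0 + 0.4790·55.8 + 0.3974·76.4 ≈ 65.1241...
→ 65.12.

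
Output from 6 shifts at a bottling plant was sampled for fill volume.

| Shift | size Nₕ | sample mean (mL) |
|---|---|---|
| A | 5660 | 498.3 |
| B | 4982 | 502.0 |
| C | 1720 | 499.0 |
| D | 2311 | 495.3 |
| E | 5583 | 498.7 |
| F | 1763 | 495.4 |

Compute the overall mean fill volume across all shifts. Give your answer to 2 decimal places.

498.75

N = 22019; weights Wₕ = Nₕ/N = (0.2571, 0.2263, 0.0781, 0.1050, 0.2536, 0.0801).
x̄_st = Σ Wₕ·x̄ₕ = 0.2571·498.3 + 0.2263·502.0 + 0.0781·499.0 + 0.1050·495.3 + 0.2536·498.7 + 0.0801·495.4 ≈ 498.7462...
→ 498.75.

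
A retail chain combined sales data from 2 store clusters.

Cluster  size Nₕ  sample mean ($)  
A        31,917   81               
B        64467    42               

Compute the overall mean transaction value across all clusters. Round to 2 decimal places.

54.91

N = 31917 + 64467 = 96384.
Overall mean = Σ (Nₕ/N)·x̄ₕ — weight by population share, not a simple average.
Σ Nₕx̄ₕ = 31917·81 + 64467·42 = 2585277 + 2707614 = 5292891.
Divide by N: 5292891 / 96384 = 54.9146... → 54.91.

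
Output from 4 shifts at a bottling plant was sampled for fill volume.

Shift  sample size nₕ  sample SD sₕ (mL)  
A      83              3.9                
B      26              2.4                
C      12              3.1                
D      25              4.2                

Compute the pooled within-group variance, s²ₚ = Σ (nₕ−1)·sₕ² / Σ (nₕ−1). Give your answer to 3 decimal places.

13.523

A: (83−1)·3.9² = 82·15.21 = 1247.22
B: (26−1)·2.4² = 25·5.76 = 144
C: (12−1)·3.1² = 11·9.61 = 105.71
D: (25−1)·4.2² = 24·17.64 = 423.36
Numerator = 1920.29; denominator = Σ(nₕ−1) = 142.
s²ₚ = 1920.29/142 = 13.52317... → 13.523.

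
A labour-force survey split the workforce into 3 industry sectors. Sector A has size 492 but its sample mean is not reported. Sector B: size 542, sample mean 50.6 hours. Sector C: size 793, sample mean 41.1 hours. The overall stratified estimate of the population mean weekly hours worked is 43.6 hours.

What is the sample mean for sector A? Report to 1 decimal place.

39.9

N = 492 + 542 + 793 = 1827.
Overall total = μ·N = 43.6·1827 = 79657.2.
Subtract the known strata: 542·50.6 + 793·41.1 = 60017.5.
Remaining total for sector A: 79657.2 − 60017.5 = 19639.7.
Divide by its size: 19639.7 / 492 = 39.918... → 39.9.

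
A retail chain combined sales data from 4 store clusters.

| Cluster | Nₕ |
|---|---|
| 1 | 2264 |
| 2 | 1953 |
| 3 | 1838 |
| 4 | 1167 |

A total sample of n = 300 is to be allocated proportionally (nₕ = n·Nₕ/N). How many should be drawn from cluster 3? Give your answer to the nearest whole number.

N = 2264 + 1953 + 1838 + 1167 = 7222.
n_3 = 300·1838/7222 = 76.350... → 76.

76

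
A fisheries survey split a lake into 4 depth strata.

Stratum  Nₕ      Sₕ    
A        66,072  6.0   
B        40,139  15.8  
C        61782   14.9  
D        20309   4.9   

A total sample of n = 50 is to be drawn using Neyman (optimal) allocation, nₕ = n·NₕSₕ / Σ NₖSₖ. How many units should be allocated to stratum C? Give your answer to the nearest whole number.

22

A: NₕSₕ = 66072·6.0 = 396432
B: NₕSₕ = 40139·15.8 = 634196.2
C: NₕSₕ = 61782·14.9 = 920551.8
D: NₕSₕ = 20309·4.9 = 99514.1
Σ NₕSₕ = 2050694.1.
n_C = 50·920551.8/2050694.1 = 22.445... → 22.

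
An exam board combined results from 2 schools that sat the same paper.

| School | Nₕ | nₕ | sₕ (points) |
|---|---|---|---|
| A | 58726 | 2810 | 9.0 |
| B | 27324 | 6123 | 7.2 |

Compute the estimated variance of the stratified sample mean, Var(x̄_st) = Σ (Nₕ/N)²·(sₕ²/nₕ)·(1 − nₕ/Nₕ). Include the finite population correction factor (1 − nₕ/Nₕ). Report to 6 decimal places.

N = 86050; Wₕ = Nₕ/N.
school A: (58726/86050)²·9.0²/2810·(1 − 2810/58726) = 0.012783314
school B: (27324/86050)²·7.2²/6123·(1 − 6123/27324) = 0.000662368
Sum = 0.013445683 → 0.013446.

0.013446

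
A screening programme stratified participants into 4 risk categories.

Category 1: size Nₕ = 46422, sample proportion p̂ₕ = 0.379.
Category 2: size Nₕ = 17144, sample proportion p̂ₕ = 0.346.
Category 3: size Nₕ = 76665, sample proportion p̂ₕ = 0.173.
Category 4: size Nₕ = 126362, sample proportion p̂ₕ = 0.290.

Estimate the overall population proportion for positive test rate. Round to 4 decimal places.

0.2755

Wₕ = Nₕ/N with N = 266593: 0.1741, 0.0643, 0.2876, 0.4740.
p̂_st = 0.1741·0.379 + 0.0643·0.346 + 0.2876·0.173 + 0.4740·0.290 ≈ 0.275453... → 0.2755.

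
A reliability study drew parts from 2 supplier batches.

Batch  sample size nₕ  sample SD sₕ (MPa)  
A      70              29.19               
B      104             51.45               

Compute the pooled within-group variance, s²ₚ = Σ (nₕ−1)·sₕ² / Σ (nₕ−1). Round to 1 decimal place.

1927.0

A: (70−1)·29.19² = 69·852.0561 = 58791.8709
B: (104−1)·51.45² = 103·2647.1025 = 272651.5575
Numerator = 331443.4284; denominator = Σ(nₕ−1) = 172.
s²ₚ = 331443.4284/172 = 1926.997... → 1927.0.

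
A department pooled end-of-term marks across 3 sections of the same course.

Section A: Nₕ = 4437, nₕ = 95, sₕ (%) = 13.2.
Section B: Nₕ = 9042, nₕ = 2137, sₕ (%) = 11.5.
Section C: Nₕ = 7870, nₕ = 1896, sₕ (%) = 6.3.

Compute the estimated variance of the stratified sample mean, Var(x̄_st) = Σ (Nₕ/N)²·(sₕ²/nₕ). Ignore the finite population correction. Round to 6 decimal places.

N = 21349; Wₕ = Nₕ/N.
section A: (4437/21349)²·13.2²/95 = 0.079222408
section B: (9042/21349)²·11.5²/2137 = 0.011101076
section C: (7870/21349)²·6.3²/1896 = 0.002844704
Sum = 0.093168189 → 0.093168.

0.093168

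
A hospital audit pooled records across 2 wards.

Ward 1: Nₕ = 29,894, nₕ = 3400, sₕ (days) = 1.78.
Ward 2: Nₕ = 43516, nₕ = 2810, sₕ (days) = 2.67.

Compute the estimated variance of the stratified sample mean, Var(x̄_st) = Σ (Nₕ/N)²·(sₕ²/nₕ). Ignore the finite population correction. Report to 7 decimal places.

N = 73410; Wₕ = Nₕ/N.
ward 1: (29894/73410)²·1.78²/3400 = 0.0001545321
ward 2: (43516/73410)²·2.67²/2810 = 0.0008914638
Sum = 0.0010459959 → 0.0010460.

0.0010460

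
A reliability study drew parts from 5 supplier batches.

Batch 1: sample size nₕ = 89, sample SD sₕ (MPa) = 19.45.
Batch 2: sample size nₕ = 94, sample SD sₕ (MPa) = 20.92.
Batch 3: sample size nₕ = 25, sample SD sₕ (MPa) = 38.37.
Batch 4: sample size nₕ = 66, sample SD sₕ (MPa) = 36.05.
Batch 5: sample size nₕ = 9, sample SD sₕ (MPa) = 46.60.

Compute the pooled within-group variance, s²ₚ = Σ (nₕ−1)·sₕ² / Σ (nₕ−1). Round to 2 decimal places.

759.61

Degrees of freedom: 88 + 93 + 24 + 65 + 8 = 278.
Σ(nₕ−1)sₕ² = 88·378.3025 + 93·437.6464 + 24·1472.2569 + 65·1299.6025 + 8·2171.56 = 211172.5433.
s²ₚ = 211172.5433 / 278 = 759.6135... → 759.61.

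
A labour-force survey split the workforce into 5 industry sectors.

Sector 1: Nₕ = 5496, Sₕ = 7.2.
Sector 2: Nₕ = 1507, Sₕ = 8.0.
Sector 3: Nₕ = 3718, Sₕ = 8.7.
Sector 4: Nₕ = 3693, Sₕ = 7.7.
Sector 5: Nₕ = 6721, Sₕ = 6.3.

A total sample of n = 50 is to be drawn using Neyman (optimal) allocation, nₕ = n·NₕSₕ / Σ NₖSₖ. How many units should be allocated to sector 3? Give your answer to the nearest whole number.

10

1: NₕSₕ = 5496·7.2 = 39571.2
2: NₕSₕ = 1507·8.0 = 12056
3: NₕSₕ = 3718·8.7 = 32346.6
4: NₕSₕ = 3693·7.7 = 28436.1
5: NₕSₕ = 6721·6.3 = 42342.3
Σ NₕSₕ = 154752.2.
n_3 = 50·32346.6/154752.2 = 10.451... → 10.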